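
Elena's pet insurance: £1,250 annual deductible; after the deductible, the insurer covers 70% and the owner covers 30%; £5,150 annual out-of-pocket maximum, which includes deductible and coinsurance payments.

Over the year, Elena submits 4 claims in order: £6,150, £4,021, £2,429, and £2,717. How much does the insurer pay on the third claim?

£1,700.30

Claim 1 (£6,150): £1,250 to deductible, leaving £4,900; 30% of £4,900 = £1,470. Owner pays £2,720; OOP now £2,720. Insurer: £6,150 − £2,720 = £3,430.
Claim 2 (£4,021): deductible met; 30% of £4,021 = £1,206.30. Owner owes £1,206.30 (running OOP £3,926.30). Insurer: £4,021 − £1,206.30 = £2,814.70.
Claim 3 (£2,429): 30% coinsurance on £2,429 = £728.70. Cost to owner: £728.70. OOP to date £4,655. Insurer: £2,429 − £728.70 = £1,700.30.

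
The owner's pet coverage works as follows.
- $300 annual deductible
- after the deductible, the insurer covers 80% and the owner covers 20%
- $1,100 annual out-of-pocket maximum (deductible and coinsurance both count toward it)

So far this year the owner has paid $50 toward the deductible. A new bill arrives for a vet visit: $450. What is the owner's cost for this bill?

$50 of the $300 deductible is already met, leaving $250.
That leaves $450 − $250 = $200 for coinsurance.
Owner's 20% share of $200 is $40.
Owner responsibility before any cap: $250 + $40 = $290.
Cumulative spending $50 + $290 = $340 stays under the $1,100 maximum.

$290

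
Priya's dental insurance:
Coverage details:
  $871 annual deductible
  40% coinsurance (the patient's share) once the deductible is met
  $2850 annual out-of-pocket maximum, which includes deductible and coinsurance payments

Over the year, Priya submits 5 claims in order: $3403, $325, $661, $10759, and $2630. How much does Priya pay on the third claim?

Bill 1, $3403: $871 to deductible, leaving $2532; coinsurance $2532 × 40% = $1012.80. Patient pays $1883.80; OOP now $1883.80.
Bill 2, $325: 40% coinsurance on $325 = $130. Patient pays $130; OOP now $2013.80.
Bill 3, $661: deductible already satisfied, so patient's share is 40% × $661 = $264.40. Patient owes $264.40 (running OOP $2278.20).

$264.40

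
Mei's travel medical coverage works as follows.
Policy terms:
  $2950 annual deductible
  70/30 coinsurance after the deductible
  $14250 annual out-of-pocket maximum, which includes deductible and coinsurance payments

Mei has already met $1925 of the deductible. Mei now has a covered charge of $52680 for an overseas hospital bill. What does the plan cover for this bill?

$1925 of the $2950 deductible is already met, leaving $1025.
After the $1025 deductible portion, $52680 − $1025 = $51655 is subject to coinsurance.
Coinsurance: $51655 × 30% = $15496.50.
That puts the traveler's cost at $1025 + $15496.50 = $16521.50 before any cap.
That would bring total out-of-pocket to $18446.50, past the $14250 cap. The traveler is capped at $14250 − $1925 = $12325 on this claim.
The plan picks up $52680 − $12325 = $40355.

$40355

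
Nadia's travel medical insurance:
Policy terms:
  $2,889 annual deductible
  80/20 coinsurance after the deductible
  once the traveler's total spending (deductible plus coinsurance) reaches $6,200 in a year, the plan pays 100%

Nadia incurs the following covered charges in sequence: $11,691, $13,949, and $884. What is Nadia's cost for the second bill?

$1,550.60

Claim 1 — $11,691: $2,889 to deductible, leaving $8,802; 20% of $8,802 = $1,760.40. Traveler pays $4,649.40; OOP now $4,649.40.
Claim 2 — $13,949: 20% coinsurance on $13,949 = $2,789.80. OOP would hit $7,439.20 > $6,200, so the cap limits the traveler to $6,200 − $4,649.40 = $1,550.60.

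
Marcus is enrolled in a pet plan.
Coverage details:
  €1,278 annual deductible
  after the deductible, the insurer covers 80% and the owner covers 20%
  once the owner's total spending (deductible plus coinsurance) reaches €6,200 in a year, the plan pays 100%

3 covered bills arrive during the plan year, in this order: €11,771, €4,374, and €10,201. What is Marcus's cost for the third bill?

€1,948.60

Claim 1 — €11,771: €1,278 to deductible, leaving €10,493; 20% of €10,493 = €2,098.60. Cost to owner: €3,376.60. OOP to date €3,376.60.
Claim 2 — €4,374: deductible met; 20% of €4,374 = €874.80. Cost to owner: €874.80. OOP to date €4,251.40.
Claim 3 — €10,201: deductible met; 20% of €10,201 = €2,040.20. OOP would hit €6,291.60 > €6,200, so the cap limits the owner to €6,200 − €4,251.40 = €1,948.60.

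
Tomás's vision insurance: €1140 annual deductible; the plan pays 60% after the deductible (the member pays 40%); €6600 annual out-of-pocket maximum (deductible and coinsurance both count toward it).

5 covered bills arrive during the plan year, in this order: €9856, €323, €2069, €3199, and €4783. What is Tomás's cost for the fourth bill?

Bill 1, €9856: deductible takes €1140, €8716 remains; member's 40% is €3486.40. Cost to member: €4626.40. OOP to date €4626.40.
Bill 2, €323: deductible met; 40% of €323 = €129.20. Cost to member: €129.20. OOP to date €4755.60.
Bill 3, €2069: deductible already satisfied, so member's share is 40% × €2069 = €827.60. Member owes €827.60 (running OOP €5583.20).
Bill 4, €3199: deductible met; 40% of €3199 = €1279.60. Adding that to €5583.20 gives €6862.80, past the €6600 cap; member pays only €6600 − €5583.20 = €1016.80.

€1016.80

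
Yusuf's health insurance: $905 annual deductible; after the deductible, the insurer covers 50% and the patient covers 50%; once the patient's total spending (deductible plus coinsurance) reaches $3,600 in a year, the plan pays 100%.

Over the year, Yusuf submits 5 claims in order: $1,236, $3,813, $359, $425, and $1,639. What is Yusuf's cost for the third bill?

$179.50

Bill 1, $1,236: $905 finishes the deductible; $331 goes to coinsurance; coinsurance $331 × 50% = $165.50. Patient pays $1,070.50; OOP now $1,070.50.
Bill 2, $3,813: deductible met; 50% of $3,813 = $1,906.50. Patient owes $1,906.50 (running OOP $2,977).
Bill 3, $359: deductible already satisfied, so patient's share is 50% × $359 = $179.50. Cost to patient: $179.50. OOP to date $3,156.50.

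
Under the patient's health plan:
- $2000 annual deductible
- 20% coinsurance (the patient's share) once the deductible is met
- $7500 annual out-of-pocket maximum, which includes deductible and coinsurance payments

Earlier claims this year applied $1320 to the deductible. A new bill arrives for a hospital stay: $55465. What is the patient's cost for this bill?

$6180

$1320 of the $2000 deductible is already met, leaving $680.
The remaining $54785 (= $55465 − $680) moves to coinsurance.
Coinsurance: $54785 × 20% = $10957.
Patient responsibility before any cap: $680 + $10957 = $11637.
That would bring total out-of-pocket to $12957, past the $7500 cap. The patient is capped at $7500 − $1320 = $6180 on this claim.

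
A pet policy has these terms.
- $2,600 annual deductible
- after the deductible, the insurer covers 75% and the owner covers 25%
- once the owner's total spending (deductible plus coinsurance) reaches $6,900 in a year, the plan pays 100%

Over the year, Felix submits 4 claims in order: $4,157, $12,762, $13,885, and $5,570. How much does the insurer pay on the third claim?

$13,164.75

Bill 1, $4,157: deductible takes $2,600, $1,557 remains; 25% of $1,557 = $389.25. Owner owes $2,989.25 (running OOP $2,989.25). Plan pays $4,157 − $2,989.25 = $1,167.75.
Bill 2, $12,762: deductible met; 25% of $12,762 = $3,190.50. Owner owes $3,190.50 (running OOP $6,179.75). Insurer: $12,762 − $3,190.50 = $9,571.50.
Bill 3, $13,885: deductible met; 25% of $13,885 = $3,471.25. That would push OOP to $9,651, over the $6,900 cap, so owner pays $6,900 − $6,179.75 = $720.25. Plan pays $13,885 − $720.25 = $13,164.75.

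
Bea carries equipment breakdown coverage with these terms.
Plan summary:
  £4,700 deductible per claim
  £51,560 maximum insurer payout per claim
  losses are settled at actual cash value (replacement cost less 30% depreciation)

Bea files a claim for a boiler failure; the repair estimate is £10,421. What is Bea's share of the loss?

Actual cash value after 30% depreciation: £10,421 × 70% = £7,294.70.
Subtract the deductible: £7,294.70 − £4,700 = £2,594.70.
£2,594.70 ≤ £51,560, so the limit doesn't bind; insurer pays £2,594.70.
The business owner bears the rest of the original loss: £10,421 − £2,594.70 = £7,826.30.

£7,826.30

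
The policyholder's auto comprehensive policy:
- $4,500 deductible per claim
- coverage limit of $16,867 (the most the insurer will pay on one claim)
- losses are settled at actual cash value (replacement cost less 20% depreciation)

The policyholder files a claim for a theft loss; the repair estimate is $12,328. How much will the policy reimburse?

At 20% depreciation, ACV = $12,328 − $2,465.60 = $9,862.40.
After the deductible, $9,862.40 − $4,500 = $5,362.40 remains.
$5,362.40 is within the $16,867 limit, so the insurer pays $5,362.40.

$5,362.40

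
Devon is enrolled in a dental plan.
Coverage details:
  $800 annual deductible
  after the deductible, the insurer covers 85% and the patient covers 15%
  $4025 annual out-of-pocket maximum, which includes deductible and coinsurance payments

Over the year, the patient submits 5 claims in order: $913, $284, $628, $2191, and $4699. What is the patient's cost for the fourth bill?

$328.65

Claim 1 — $913: $800 to deductible, leaving $113; 15% of $113 = $16.95. Cost to patient: $816.95. OOP to date $816.95.
Claim 2 — $284: deductible met; 15% of $284 = $42.60. Cost to patient: $42.60. OOP to date $859.55.
Claim 3 — $628: deductible already satisfied, so patient's share is 15% × $628 = $94.20. Patient pays $94.20; OOP now $953.75.
Claim 4 — $2191: deductible already satisfied, so patient's share is 15% × $2191 = $328.65. Patient owes $328.65 (running OOP $1282.40).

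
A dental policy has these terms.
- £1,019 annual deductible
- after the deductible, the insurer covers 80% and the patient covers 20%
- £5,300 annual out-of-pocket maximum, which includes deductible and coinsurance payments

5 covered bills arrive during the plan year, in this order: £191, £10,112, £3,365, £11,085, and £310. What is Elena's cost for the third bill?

#1 (£191): entire amount goes to the deductible. Cost to patient: £191. OOP to date £191.
#2 (£10,112): £828 finishes the deductible; £9,284 goes to coinsurance; patient's 20% is £1,856.80. Cost to patient: £2,684.80. OOP to date £2,875.80.
#3 (£3,365): 20% coinsurance on £3,365 = £673. Patient pays £673; OOP now £3,548.80.

£673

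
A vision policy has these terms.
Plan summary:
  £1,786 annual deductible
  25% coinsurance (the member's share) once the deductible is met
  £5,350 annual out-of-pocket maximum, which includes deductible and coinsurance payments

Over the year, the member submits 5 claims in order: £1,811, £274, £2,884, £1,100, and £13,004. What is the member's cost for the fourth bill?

£275

Claim 1 — £1,811: £1,786 finishes the deductible; £25 goes to coinsurance; coinsurance £25 × 25% = £6.25. Member owes £1,792.25 (running OOP £1,792.25).
Claim 2 — £274: deductible met; 25% of £274 = £68.50. Member pays £68.50; OOP now £1,860.75.
Claim 3 — £2,884: deductible met; 25% of £2,884 = £721. Member owes £721 (running OOP £2,581.75).
Claim 4 — £1,100: deductible already satisfied, so member's share is 25% × £1,100 = £275. Cost to member: £275. OOP to date £2,856.75.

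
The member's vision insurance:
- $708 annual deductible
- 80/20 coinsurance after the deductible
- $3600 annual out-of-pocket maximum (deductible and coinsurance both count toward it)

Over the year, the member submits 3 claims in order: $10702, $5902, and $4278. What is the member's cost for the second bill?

$893.20

#1 ($10702): $708 to deductible, leaving $9994; coinsurance $9994 × 20% = $1998.80. Cost to member: $2706.80. OOP to date $2706.80.
#2 ($5902): deductible met; 20% of $5902 = $1180.40. OOP would hit $3887.20 > $3600, so the cap limits the member to $3600 − $2706.80 = $893.20.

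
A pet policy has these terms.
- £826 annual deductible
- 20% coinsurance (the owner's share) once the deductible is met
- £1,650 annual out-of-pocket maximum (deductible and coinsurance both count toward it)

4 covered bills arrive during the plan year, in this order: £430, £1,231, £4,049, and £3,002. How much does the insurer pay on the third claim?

£3,392

Claim 1 (£430): fully absorbed by the deductible. Owner pays £430; OOP now £430. Insurer: £430 − £430 = £0.
Claim 2 (£1,231): deductible takes £396, £835 remains; coinsurance £835 × 20% = £167. Owner pays £563; OOP now £993. Insurer: £1,231 − £563 = £668.
Claim 3 (£4,049): deductible met; 20% of £4,049 = £809.80. Adding that to £993 gives £1,802.80, past the £1,650 cap; owner pays only £1,650 − £993 = £657. Insurer: £4,049 − £657 = £3,392.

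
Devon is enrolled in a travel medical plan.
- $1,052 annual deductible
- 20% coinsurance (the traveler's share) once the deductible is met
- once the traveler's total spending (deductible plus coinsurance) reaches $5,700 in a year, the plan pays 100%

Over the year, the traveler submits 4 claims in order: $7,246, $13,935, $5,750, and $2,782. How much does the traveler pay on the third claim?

$622.20

Claim 1 ($7,246): deductible takes $1,052, $6,194 remains; traveler's 20% is $1,238.80. Traveler owes $2,290.80 (running OOP $2,290.80).
Claim 2 ($13,935): deductible met; 20% of $13,935 = $2,787. Traveler owes $2,787 (running OOP $5,077.80).
Claim 3 ($5,750): deductible met; 20% of $5,750 = $1,150. OOP would hit $6,227.80 > $5,700, so the cap limits the traveler to $5,700 − $5,077.80 = $622.20.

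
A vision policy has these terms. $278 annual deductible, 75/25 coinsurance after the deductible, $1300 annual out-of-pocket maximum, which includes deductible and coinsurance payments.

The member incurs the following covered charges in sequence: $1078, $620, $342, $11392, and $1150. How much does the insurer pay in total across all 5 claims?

$13282

Claim 1 ($1078): $278 to deductible, leaving $800; coinsurance $800 × 25% = $200. Member pays $478; OOP now $478. Insurer: $1078 − $478 = $600.
Claim 2 ($620): deductible met; 25% of $620 = $155. Member pays $155; OOP now $633. Insurer: $620 − $155 = $465.
Claim 3 ($342): deductible met; 25% of $342 = $85.50. Member pays $85.50; OOP now $718.50. Plan pays $342 − $85.50 = $256.50.
Claim 4 ($11392): 25% coinsurance on $11392 = $2848. OOP would hit $3566.50 > $1300, so the cap limits the member to $1300 − $718.50 = $581.50. Insurer: $11392 − $581.50 = $10810.50.
Claim 5 ($1150): deductible already satisfied, so member's share is 25% × $1150 = $287.50. Adding that to $1300 gives $1587.50, past the $1300 cap; member pays only $1300 − $1300 = $0. Plan pays $1150 − $0 = $1150.
Insurer total = bills − member's total = $14582 − $1300 = $13282.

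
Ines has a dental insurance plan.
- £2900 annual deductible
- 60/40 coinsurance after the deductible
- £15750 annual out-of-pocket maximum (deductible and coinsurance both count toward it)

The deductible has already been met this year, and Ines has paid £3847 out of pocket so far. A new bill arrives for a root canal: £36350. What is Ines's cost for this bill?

With the deductible met, the entire £36350 is subject to coinsurance.
40% of £36350 = £14540 falls to the patient.
Year-to-date out-of-pocket would reach £3847 + £14540 = £18387, above the £15750 maximum, so the patient pays only £15750 − £3847 = £11903.

£11903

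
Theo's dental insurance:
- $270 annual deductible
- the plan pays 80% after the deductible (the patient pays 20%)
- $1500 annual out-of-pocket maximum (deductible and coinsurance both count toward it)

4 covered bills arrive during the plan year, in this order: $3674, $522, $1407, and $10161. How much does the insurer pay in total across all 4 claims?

$14264

Claim 1 ($3674): $270 finishes the deductible; $3404 goes to coinsurance; patient's 20% is $680.80. Cost to patient: $950.80. OOP to date $950.80. Plan pays $3674 − $950.80 = $2723.20.
Claim 2 ($522): deductible met; 20% of $522 = $104.40. Patient pays $104.40; OOP now $1055.20. Insurer: $522 − $104.40 = $417.60.
Claim 3 ($1407): deductible already satisfied, so patient's share is 20% × $1407 = $281.40. Patient pays $281.40; OOP now $1336.60. Insurer: $1407 − $281.40 = $1125.60.
Claim 4 ($10161): deductible met; 20% of $10161 = $2032.20. OOP would hit $3368.80 > $1500, so the cap limits the patient to $1500 − $1336.60 = $163.40. Plan pays $10161 − $163.40 = $9997.60.
Insurer total: $2723.20 + $417.60 + $1125.60 + $9997.60 = $14264.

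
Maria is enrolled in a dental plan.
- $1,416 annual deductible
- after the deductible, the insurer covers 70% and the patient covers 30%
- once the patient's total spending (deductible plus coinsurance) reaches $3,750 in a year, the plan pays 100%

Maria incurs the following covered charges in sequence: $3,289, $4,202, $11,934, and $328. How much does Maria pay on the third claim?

Claim 1 — $3,289: $1,416 finishes the deductible; $1,873 goes to coinsurance; patient's 30% is $561.90. Patient pays $1,977.90; OOP now $1,977.90.
Claim 2 — $4,202: deductible already satisfied, so patient's share is 30% × $4,202 = $1,260.60. Patient owes $1,260.60 (running OOP $3,238.50).
Claim 3 — $11,934: 30% coinsurance on $11,934 = $3,580.20. Adding that to $3,238.50 gives $6,818.70, past the $3,750 cap; patient pays only $3,750 − $3,238.50 = $511.50.

$511.50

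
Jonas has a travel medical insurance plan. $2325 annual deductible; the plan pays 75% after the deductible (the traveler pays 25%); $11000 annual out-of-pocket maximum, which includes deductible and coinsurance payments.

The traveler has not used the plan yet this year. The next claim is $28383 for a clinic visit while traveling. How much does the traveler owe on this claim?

$8839.50

Nothing has been paid toward the $2325 deductible, so the first $2325 of this charge is applied there.
After the $2325 deductible portion, $28383 − $2325 = $26058 is subject to coinsurance.
Coinsurance: $26058 × 25% = $6514.50.
That puts the traveler's cost at $2325 + $6514.50 = $8839.50 before any cap.
Cumulative spending $0 + $8839.50 = $8839.50 stays under the $11000 maximum.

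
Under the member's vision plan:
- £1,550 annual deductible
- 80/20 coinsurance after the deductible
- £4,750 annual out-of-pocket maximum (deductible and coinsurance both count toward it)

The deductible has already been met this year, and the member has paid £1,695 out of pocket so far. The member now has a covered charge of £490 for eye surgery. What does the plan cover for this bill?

With the deductible met, the entire £490 is subject to coinsurance.
Coinsurance: £490 × 20% = £98.
Year-to-date out-of-pocket becomes £1,695 + £98 = £1,793, still under the £4,750 maximum, so no cap applies.
The plan picks up £490 − £98 = £392.

£392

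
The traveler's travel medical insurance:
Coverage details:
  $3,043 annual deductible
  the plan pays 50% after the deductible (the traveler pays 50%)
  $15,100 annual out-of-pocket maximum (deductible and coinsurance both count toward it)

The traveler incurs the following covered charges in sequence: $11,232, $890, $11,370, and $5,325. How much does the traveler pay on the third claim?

$5,685

Bill 1, $11,232: deductible takes $3,043, $8,189 remains; coinsurance $8,189 × 50% = $4,094.50. Traveler owes $7,137.50 (running OOP $7,137.50).
Bill 2, $890: deductible met; 50% of $890 = $445. Traveler owes $445 (running OOP $7,582.50).
Bill 3, $11,370: 50% coinsurance on $11,370 = $5,685. Cost to traveler: $5,685. OOP to date $13,267.50.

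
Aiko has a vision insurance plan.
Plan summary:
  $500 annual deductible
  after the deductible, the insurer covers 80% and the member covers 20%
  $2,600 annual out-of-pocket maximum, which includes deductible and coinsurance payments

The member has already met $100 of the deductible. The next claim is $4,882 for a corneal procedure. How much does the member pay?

$1,296.40

Remaining deductible: $500 − $100 = $400.
That leaves $4,882 − $400 = $4,482 for coinsurance.
Coinsurance: $4,482 × 20% = $896.40.
Member responsibility before any cap: $400 + $896.40 = $1,296.40.
Total out-of-pocket so far would be $100 + $1,296.40 = $1,396.40, below the $2,600 cap — no reduction.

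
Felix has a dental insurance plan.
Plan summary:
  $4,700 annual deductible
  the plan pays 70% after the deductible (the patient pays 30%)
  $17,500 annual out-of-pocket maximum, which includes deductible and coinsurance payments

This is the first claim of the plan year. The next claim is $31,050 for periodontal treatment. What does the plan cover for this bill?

$18,445

The full $4,700 deductible is still open; $4,700 of this bill applies to it.
The remaining $26,350 (= $31,050 − $4,700) moves to coinsurance.
30% of $26,350 = $7,905 falls to the patient.
So the patient owes $4,700 + $7,905 = $12,605 before any cap.
Total out-of-pocket so far would be $0 + $12,605 = $12,605, below the $17,500 cap — no reduction.
The plan picks up $31,050 − $12,605 = $18,445.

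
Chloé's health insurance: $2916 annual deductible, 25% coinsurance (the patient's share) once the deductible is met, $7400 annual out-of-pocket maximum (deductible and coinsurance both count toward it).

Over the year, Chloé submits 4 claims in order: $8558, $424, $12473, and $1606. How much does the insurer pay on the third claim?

$9505.50

Claim 1 ($8558): $2916 finishes the deductible; $5642 goes to coinsurance; 25% of $5642 = $1410.50. Patient pays $4326.50; OOP now $4326.50. Insurer: $8558 − $4326.50 = $4231.50.
Claim 2 ($424): deductible already satisfied, so patient's share is 25% × $424 = $106. Patient owes $106 (running OOP $4432.50). Insurer: $424 − $106 = $318.
Claim 3 ($12473): 25% coinsurance on $12473 = $3118.25. That would push OOP to $7550.75, over the $7400 cap, so patient pays $7400 − $4432.50 = $2967.50. Insurer: $12473 − $2967.50 = $9505.50.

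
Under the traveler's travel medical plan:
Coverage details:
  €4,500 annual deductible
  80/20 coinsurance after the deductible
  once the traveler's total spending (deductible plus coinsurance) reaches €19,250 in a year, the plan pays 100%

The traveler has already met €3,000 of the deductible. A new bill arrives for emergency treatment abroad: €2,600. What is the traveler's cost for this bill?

€3,000 of the €4,500 deductible is already met, leaving €1,500.
The remaining €1,100 (= €2,600 − €1,500) moves to coinsurance.
Coinsurance: €1,100 × 20% = €220.
Traveler responsibility before any cap: €1,500 + €220 = €1,720.
Cumulative spending €3,000 + €1,720 = €4,720 stays under the €19,250 maximum.

€1,720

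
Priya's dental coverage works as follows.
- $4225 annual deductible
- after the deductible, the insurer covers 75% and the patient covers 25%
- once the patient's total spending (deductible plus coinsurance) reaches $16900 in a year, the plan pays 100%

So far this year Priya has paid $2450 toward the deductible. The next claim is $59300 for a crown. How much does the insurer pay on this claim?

$2450 of the $4225 deductible is already met, leaving $1775.
After the $1775 deductible portion, $59300 − $1775 = $57525 is subject to coinsurance.
Patient's 25% share of $57525 is $14381.25.
So the patient owes $1775 + $14381.25 = $16156.25 before any cap.
That would bring total out-of-pocket to $18606.25, past the $16900 cap. The patient is capped at $16900 − $2450 = $14450 on this claim.
The insurer covers the remainder: $59300 − $14450 = $44850.

$44850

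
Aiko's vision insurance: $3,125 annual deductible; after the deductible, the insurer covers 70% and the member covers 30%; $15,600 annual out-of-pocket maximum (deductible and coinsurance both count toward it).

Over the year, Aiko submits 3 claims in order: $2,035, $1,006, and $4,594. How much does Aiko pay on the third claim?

Claim 1 ($2,035): entire amount goes to the deductible. Member pays $2,035; OOP now $2,035.
Claim 2 ($1,006): entire amount goes to the deductible. Member pays $1,006; OOP now $3,041.
Claim 3 ($4,594): $84 finishes the deductible; $4,510 goes to coinsurance; member's 30% is $1,353. Cost to member: $1,437. OOP to date $4,478.

$1,437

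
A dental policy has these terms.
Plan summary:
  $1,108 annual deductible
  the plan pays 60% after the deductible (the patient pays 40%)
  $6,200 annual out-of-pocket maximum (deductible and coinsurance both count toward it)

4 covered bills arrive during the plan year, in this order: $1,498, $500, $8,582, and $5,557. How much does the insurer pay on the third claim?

$5,149.20

Claim 1 — $1,498: $1,108 finishes the deductible; $390 goes to coinsurance; coinsurance $390 × 40% = $156. Patient pays $1,264; OOP now $1,264. Plan pays $1,498 − $1,264 = $234.
Claim 2 — $500: deductible already satisfied, so patient's share is 40% × $500 = $200. Cost to patient: $200. OOP to date $1,464. Insurer: $500 − $200 = $300.
Claim 3 — $8,582: 40% coinsurance on $8,582 = $3,432.80. Cost to patient: $3,432.80. OOP to date $4,896.80. Insurer: $8,582 − $3,432.80 = $5,149.20.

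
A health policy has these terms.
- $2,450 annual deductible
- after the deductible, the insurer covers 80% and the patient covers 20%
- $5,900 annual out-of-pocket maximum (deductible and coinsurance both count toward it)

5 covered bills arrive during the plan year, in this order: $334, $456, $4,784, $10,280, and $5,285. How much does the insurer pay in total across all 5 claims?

$15,239

#1 ($334): fully absorbed by the deductible. Cost to patient: $334. OOP to date $334. Plan pays $334 − $334 = $0.
#2 ($456): entire amount goes to the deductible. Patient owes $456 (running OOP $790). Plan pays $456 − $456 = $0.
#3 ($4,784): deductible takes $1,660, $3,124 remains; patient's 20% is $624.80. Cost to patient: $2,284.80. OOP to date $3,074.80. Insurer: $4,784 − $2,284.80 = $2,499.20.
#4 ($10,280): deductible already satisfied, so patient's share is 20% × $10,280 = $2,056. Patient pays $2,056; OOP now $5,130.80. Plan pays $10,280 − $2,056 = $8,224.
#5 ($5,285): deductible met; 20% of $5,285 = $1,057. Adding that to $5,130.80 gives $6,187.80, past the $5,900 cap; patient pays only $5,900 − $5,130.80 = $769.20. Plan pays $5,285 − $769.20 = $4,515.80.
Insurer total = bills − patient's total = $21,139 − $5,900 = $15,239.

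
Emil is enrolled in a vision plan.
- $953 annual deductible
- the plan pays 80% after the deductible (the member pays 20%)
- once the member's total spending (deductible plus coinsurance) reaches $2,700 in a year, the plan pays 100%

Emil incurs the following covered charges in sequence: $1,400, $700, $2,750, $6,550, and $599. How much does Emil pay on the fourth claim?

$967.60

Claim 1 — $1,400: $953 to deductible, leaving $447; member's 20% is $89.40. Member owes $1,042.40 (running OOP $1,042.40).
Claim 2 — $700: 20% coinsurance on $700 = $140. Member owes $140 (running OOP $1,182.40).
Claim 3 — $2,750: 20% coinsurance on $2,750 = $550. Member pays $550; OOP now $1,732.40.
Claim 4 — $6,550: 20% coinsurance on $6,550 = $1,310. OOP would hit $3,042.40 > $2,700, so the cap limits the member to $2,700 − $1,732.40 = $967.60.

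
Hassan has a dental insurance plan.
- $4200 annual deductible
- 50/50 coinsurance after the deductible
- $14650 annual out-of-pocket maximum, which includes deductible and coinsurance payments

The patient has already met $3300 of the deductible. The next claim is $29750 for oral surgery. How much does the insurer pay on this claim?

$3300 of the $4200 deductible is already met, leaving $900.
That leaves $29750 − $900 = $28850 for coinsurance.
50% of $28850 = $14425 falls to the patient.
That puts the patient's cost at $900 + $14425 = $15325 before any cap.
Year-to-date out-of-pocket would reach $3300 + $15325 = $18625, above the $14650 maximum, so the patient pays only $14650 − $3300 = $11350.
The plan picks up $29750 − $11350 = $18400.

$18400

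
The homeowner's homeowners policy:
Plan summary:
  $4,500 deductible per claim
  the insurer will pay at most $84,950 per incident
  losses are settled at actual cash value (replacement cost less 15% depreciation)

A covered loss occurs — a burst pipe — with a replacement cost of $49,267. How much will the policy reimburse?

$37,376.95

Depreciate 15%: the covered value is $49,267 × 0.85 = $41,876.95.
After the deductible, $41,876.95 − $4,500 = $37,376.95 remains.
$37,376.95 ≤ $84,950, so the limit doesn't bind; insurer pays $37,376.95.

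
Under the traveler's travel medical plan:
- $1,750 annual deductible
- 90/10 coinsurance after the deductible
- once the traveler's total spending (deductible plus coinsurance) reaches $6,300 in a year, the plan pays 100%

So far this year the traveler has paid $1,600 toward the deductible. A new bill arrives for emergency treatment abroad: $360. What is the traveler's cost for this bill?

Remaining deductible: $1,750 − $1,600 = $150.
After the $150 deductible portion, $360 − $150 = $210 is subject to coinsurance.
Coinsurance: $210 × 10% = $21.
Traveler responsibility before any cap: $150 + $21 = $171.
Cumulative spending $1,600 + $171 = $1,771 stays under the $6,300 maximum.

$171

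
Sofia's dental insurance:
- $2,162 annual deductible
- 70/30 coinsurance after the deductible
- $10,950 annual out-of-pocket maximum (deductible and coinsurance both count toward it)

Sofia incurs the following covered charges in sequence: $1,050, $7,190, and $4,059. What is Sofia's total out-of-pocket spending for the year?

$5,203.10

Bill 1, $1,050: entire amount goes to the deductible. Patient pays $1,050; OOP now $1,050.
Bill 2, $7,190: $1,112 to deductible, leaving $6,078; coinsurance $6,078 × 30% = $1,823.40. Patient pays $2,935.40; OOP now $3,985.40.
Bill 3, $4,059: deductible already satisfied, so patient's share is 30% × $4,059 = $1,217.70. Patient owes $1,217.70 (running OOP $5,203.10).
Summing the patient's payments: $1,050 + $2,935.40 + $1,217.70 = $5,203.10.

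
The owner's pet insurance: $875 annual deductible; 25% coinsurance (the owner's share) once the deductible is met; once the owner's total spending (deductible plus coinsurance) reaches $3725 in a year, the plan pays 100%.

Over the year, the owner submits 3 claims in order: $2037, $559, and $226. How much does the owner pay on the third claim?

$56.50

Bill 1, $2037: deductible takes $875, $1162 remains; coinsurance $1162 × 25% = $290.50. Owner pays $1165.50; OOP now $1165.50.
Bill 2, $559: deductible already satisfied, so owner's share is 25% × $559 = $139.75. Owner owes $139.75 (running OOP $1305.25).
Bill 3, $226: deductible already satisfied, so owner's share is 25% × $226 = $56.50. Owner pays $56.50; OOP now $1361.75.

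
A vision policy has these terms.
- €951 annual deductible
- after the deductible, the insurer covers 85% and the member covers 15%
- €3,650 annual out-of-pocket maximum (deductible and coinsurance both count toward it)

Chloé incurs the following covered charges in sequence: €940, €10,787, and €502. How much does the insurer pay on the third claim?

€426.70

Claim 1 (€940): all of it applies to the deductible. Member pays €940; OOP now €940. Insurer: €940 − €940 = €0.
Claim 2 (€10,787): €11 finishes the deductible; €10,776 goes to coinsurance; coinsurance €10,776 × 15% = €1,616.40. Member owes €1,627.40 (running OOP €2,567.40). Plan pays €10,787 − €1,627.40 = €9,159.60.
Claim 3 (€502): deductible met; 15% of €502 = €75.30. Member pays €75.30; OOP now €2,642.70. Plan pays €502 − €75.30 = €426.70.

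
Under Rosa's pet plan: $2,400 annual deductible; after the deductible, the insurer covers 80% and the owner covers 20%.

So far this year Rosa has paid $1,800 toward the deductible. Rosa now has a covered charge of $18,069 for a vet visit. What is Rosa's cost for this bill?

Remaining deductible: $2,400 − $1,800 = $600.
That leaves $18,069 − $600 = $17,469 for coinsurance.
20% of $17,469 = $3,493.80 falls to the owner.
So the owner owes $600 + $3,493.80 = $4,093.80.

$4,093.80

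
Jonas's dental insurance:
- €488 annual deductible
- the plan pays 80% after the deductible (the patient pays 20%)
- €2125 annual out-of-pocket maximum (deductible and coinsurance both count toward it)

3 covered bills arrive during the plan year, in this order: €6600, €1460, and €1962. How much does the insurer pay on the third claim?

#1 (€6600): €488 finishes the deductible; €6112 goes to coinsurance; patient's 20% is €1222.40. Patient pays €1710.40; OOP now €1710.40. Insurer: €6600 − €1710.40 = €4889.60.
#2 (€1460): 20% coinsurance on €1460 = €292. Patient pays €292; OOP now €2002.40. Plan pays €1460 − €292 = €1168.
#3 (€1962): 20% coinsurance on €1962 = €392.40. OOP would hit €2394.80 > €2125, so the cap limits the patient to €2125 − €2002.40 = €122.60. Plan pays €1962 − €122.60 = €1839.40.

€1839.40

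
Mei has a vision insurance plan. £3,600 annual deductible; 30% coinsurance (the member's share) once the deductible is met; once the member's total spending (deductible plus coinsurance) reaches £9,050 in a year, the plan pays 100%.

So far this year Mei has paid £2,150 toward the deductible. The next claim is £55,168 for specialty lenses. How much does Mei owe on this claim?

£2,150 of the £3,600 deductible is already met, leaving £1,450.
After the £1,450 deductible portion, £55,168 − £1,450 = £53,718 is subject to coinsurance.
Coinsurance: £53,718 × 30% = £16,115.40.
Member responsibility before any cap: £1,450 + £16,115.40 = £17,565.40.
Adding £17,565.40 to the £2,150 already spent would give £19,715.40, which exceeds the £9,050 cap; the member pays just £9,050 − £2,150 = £6,900.

£6,900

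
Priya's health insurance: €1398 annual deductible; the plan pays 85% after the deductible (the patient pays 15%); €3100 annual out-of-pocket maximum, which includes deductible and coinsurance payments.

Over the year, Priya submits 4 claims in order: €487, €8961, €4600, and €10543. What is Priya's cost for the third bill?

Bill 1, €487: fully absorbed by the deductible. Patient pays €487; OOP now €487.
Bill 2, €8961: €911 finishes the deductible; €8050 goes to coinsurance; 15% of €8050 = €1207.50. Patient pays €2118.50; OOP now €2605.50.
Bill 3, €4600: 15% coinsurance on €4600 = €690. OOP would hit €3295.50 > €3100, so the cap limits the patient to €3100 − €2605.50 = €494.50.

€494.50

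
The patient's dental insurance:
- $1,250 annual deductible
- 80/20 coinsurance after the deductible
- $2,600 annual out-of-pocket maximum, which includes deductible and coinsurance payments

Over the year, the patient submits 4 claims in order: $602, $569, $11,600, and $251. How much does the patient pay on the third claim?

$1,429

Claim 1 ($602): all of it applies to the deductible. Cost to patient: $602. OOP to date $602.
Claim 2 ($569): entire amount goes to the deductible. Cost to patient: $569. OOP to date $1,171.
Claim 3 ($11,600): $79 finishes the deductible; $11,521 goes to coinsurance; patient's 20% is $2,304.20. Deductible plus coinsurance: $79 + $2,304.20 = $2,383.20. That would push OOP to $3,554.20, over the $2,600 cap, so patient pays $2,600 − $1,171 = $1,429.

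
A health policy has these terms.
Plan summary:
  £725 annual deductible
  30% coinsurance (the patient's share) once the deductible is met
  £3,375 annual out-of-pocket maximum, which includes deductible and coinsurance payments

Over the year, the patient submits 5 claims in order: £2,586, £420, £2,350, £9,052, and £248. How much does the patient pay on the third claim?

£705

#1 (£2,586): deductible takes £725, £1,861 remains; 30% of £1,861 = £558.30. Cost to patient: £1,283.30. OOP to date £1,283.30.
#2 (£420): deductible met; 30% of £420 = £126. Cost to patient: £126. OOP to date £1,409.30.
#3 (£2,350): deductible met; 30% of £2,350 = £705. Patient pays £705; OOP now £2,114.30.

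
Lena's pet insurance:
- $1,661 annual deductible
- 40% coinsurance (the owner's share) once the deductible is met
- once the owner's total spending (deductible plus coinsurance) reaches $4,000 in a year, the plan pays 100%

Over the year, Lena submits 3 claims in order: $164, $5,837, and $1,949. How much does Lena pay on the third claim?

Claim 1 — $164: all of it applies to the deductible. Owner pays $164; OOP now $164.
Claim 2 — $5,837: deductible takes $1,497, $4,340 remains; coinsurance $4,340 × 40% = $1,736. Cost to owner: $3,233. OOP to date $3,397.
Claim 3 — $1,949: deductible already satisfied, so owner's share is 40% × $1,949 = $779.60. That would push OOP to $4,176.60, over the $4,000 cap, so owner pays $4,000 − $3,397 = $603.

$603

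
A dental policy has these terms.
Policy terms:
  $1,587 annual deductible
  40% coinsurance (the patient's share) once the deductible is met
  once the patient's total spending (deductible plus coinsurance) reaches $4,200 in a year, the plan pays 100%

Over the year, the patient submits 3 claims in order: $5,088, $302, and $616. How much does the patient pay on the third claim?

$246.40

Claim 1 — $5,088: $1,587 finishes the deductible; $3,501 goes to coinsurance; coinsurance $3,501 × 40% = $1,400.40. Cost to patient: $2,987.40. OOP to date $2,987.40.
Claim 2 — $302: 40% coinsurance on $302 = $120.80. Patient owes $120.80 (running OOP $3,108.20).
Claim 3 — $616: deductible already satisfied, so patient's share is 40% × $616 = $246.40. Cost to patient: $246.40. OOP to date $3,354.60.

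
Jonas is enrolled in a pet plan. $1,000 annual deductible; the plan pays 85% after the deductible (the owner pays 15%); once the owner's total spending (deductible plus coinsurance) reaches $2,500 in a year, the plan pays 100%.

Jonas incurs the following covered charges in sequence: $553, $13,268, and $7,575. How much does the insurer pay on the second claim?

Claim 1 — $553: fully absorbed by the deductible. Owner owes $553 (running OOP $553). Insurer: $553 − $553 = $0.
Claim 2 — $13,268: $447 to deductible, leaving $12,821; 15% of $12,821 = $1,923.15. Together that's $447 + $1,923.15 = $2,370.15. That would push OOP to $2,923.15, over the $2,500 cap, so owner pays $2,500 − $553 = $1,947. Insurer: $13,268 − $1,947 = $11,321.

$11,321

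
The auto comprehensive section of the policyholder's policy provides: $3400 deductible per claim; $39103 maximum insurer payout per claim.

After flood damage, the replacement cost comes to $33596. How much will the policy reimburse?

After the deductible, $33596 − $3400 = $30196 remains.
That's under the $39103 cap, so the insurer reimburses the full $30196.

$30196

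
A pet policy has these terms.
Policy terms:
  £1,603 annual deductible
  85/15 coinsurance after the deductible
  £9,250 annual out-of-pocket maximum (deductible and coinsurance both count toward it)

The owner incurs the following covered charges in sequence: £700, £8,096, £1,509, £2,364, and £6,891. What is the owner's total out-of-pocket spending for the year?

Claim 1 (£700): entire amount goes to the deductible. Cost to owner: £700. OOP to date £700.
Claim 2 (£8,096): £903 finishes the deductible; £7,193 goes to coinsurance; coinsurance £7,193 × 15% = £1,078.95. Cost to owner: £1,981.95. OOP to date £2,681.95.
Claim 3 (£1,509): 15% coinsurance on £1,509 = £226.35. Cost to owner: £226.35. OOP to date £2,908.30.
Claim 4 (£2,364): deductible met; 15% of £2,364 = £354.60. Cost to owner: £354.60. OOP to date £3,262.90.
Claim 5 (£6,891): deductible met; 15% of £6,891 = £1,033.65. Owner owes £1,033.65 (running OOP £4,296.55).
Summing the owner's payments: £700 + £1,981.95 + £226.35 + £354.60 + £1,033.65 = £4,296.55.

£4,296.55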